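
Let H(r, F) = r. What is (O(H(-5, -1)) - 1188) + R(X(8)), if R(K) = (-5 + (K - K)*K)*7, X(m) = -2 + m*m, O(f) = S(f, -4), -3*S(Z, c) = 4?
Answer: -3673/3 ≈ -1224.3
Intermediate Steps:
S(Z, c) = -4/3 (S(Z, c) = -⅓*4 = -4/3)
O(f) = -4/3
X(m) = -2 + m²
R(K) = -35 (R(K) = (-5 + 0*K)*7 = (-5 + 0)*7 = -5*7 = -35)
(O(H(-5, -1)) - 1188) + R(X(8)) = (-4/3 - 1188) - 35 = -3568/3 - 35 = -3673/3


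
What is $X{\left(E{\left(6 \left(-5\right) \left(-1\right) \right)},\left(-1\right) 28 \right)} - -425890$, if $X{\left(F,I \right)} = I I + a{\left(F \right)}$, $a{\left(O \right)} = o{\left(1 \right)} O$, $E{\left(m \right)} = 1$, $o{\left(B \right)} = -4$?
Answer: $426670$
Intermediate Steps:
$a{\left(O \right)} = - 4 O$
$X{\left(F,I \right)} = I^{2} - 4 F$ ($X{\left(F,I \right)} = I I - 4 F = I^{2} - 4 F$)
$X{\left(E{\left(6 \left(-5\right) \left(-1\right) \right)},\left(-1\right) 28 \right)} - -425890 = \left(\left(\left(-1\right) 28\right)^{2} - 4\right) - -425890 = \left(\left(-28\right)^{2} - 4\right) + 425890 = \left(784 - 4\right) + 425890 = 780 + 425890 = 426670$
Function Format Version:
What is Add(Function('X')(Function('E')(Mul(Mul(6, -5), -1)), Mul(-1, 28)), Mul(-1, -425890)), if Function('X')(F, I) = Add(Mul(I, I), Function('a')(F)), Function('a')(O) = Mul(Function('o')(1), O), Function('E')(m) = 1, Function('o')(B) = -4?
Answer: 426670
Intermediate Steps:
Function('a')(O) = Mul(-4, O)
Function('X')(F, I) = Add(Pow(I, 2), Mul(-4, F)) (Function('X')(F, I) = Add(Mul(I, I), Mul(-4, F)) = Add(Pow(I, 2), Mul(-4, F)))
Add(Function('X')(Function('E')(Mul(Mul(6, -5), -1)), Mul(-1, 28)), Mul(-1, -425890)) = Add(Add(Pow(Mul(-1, 28), 2), Mul(-4, 1)), Mul(-1, -425890)) = Add(Add(Pow(-28, 2), -4), 425890) = Add(Add(784, -4), 425890) = Add(780, 425890) = 426670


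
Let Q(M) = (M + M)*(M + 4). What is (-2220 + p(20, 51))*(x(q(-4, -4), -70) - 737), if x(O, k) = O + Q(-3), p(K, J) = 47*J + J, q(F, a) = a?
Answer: -170316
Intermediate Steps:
p(K, J) = 48*J
Q(M) = 2*M*(4 + M) (Q(M) = (2*M)*(4 + M) = 2*M*(4 + M))
x(O, k) = -6 + O (x(O, k) = O + 2*(-3)*(4 - 3) = O + 2*(-3)*1 = O - 6 = -6 + O)
(-2220 + p(20, 51))*(x(q(-4, -4), -70) - 737) = (-2220 + 48*51)*((-6 - 4) - 737) = (-2220 + 2448)*(-10 - 737) = 228*(-747) = -170316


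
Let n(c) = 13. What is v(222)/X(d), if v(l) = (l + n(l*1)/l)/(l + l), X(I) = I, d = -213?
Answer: -49297/20994984 ≈ -0.0023480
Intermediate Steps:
v(l) = (l + 13/l)/(2*l) (v(l) = (l + 13/l)/(l + l) = (l + 13/l)/((2*l)) = (l + 13/l)*(1/(2*l)) = (l + 13/l)/(2*l))
v(222)/X(d) = ((1/2)*(13 + 222**2)/222**2)/(-213) = ((1/2)*(1/49284)*(13 + 49284))*(-1/213) = ((1/2)*(1/49284)*49297)*(-1/213) = (49297/98568)*(-1/213) = -49297/20994984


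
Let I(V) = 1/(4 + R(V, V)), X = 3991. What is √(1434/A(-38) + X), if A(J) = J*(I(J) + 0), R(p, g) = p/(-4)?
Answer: √5027362/38 ≈ 59.005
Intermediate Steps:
R(p, g) = -p/4 (R(p, g) = p*(-¼) = -p/4)
I(V) = 1/(4 - V/4)
A(J) = -4*J/(-16 + J) (A(J) = J*(-4/(-16 + J) + 0) = J*(-4/(-16 + J)) = -4*J/(-16 + J))
√(1434/A(-38) + X) = √(1434/((-4*(-38)/(-16 - 38))) + 3991) = √(1434/((-4*(-38)/(-54))) + 3991) = √(1434/((-4*(-38)*(-1/54))) + 3991) = √(1434/(-76/27) + 3991) = √(1434*(-27/76) + 3991) = √(-19359/38 + 3991) = √(132299/38) = √5027362/38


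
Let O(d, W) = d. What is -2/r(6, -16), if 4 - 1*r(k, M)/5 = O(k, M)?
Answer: ⅕ ≈ 0.20000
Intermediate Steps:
r(k, M) = 20 - 5*k
-2/r(6, -16) = -2/(20 - 5*6) = -2/(20 - 30) = -2/(-10) = -2*(-⅒) = ⅕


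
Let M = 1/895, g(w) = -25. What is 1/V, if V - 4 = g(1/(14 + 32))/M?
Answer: -1/22371 ≈ -4.4701e-5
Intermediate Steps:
M = 1/895 ≈ 0.0011173
V = -22371 (V = 4 - 25/1/895 = 4 - 25*895 = 4 - 22375 = -22371)
1/V = 1/(-22371) = -1/22371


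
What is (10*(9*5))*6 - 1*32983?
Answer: -30283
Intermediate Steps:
(10*(9*5))*6 - 1*32983 = (10*45)*6 - 32983 = 450*6 - 32983 = 2700 - 32983 = -30283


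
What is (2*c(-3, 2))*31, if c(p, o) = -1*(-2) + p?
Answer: -62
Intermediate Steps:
c(p, o) = 2 + p
(2*c(-3, 2))*31 = (2*(2 - 3))*31 = (2*(-1))*31 = -2*31 = -62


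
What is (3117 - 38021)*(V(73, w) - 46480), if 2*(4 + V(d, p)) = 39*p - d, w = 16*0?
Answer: 1623751532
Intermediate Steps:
w = 0
V(d, p) = -4 - d/2 + 39*p/2 (V(d, p) = -4 + (39*p - d)/2 = -4 + (-d + 39*p)/2 = -4 + (-d/2 + 39*p/2) = -4 - d/2 + 39*p/2)
(3117 - 38021)*(V(73, w) - 46480) = (3117 - 38021)*((-4 - ½*73 + (39/2)*0) - 46480) = -34904*((-4 - 73/2 + 0) - 46480) = -34904*(-81/2 - 46480) = -34904*(-93041/2) = 1623751532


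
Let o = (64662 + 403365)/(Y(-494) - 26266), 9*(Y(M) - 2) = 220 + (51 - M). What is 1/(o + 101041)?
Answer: 26179/2644684312 ≈ 9.8987e-6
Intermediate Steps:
Y(M) = 289/9 - M/9 (Y(M) = 2 + (220 + (51 - M))/9 = 2 + (271 - M)/9 = 2 + (271/9 - M/9) = 289/9 - M/9)
o = -468027/26179 (o = (64662 + 403365)/((289/9 - ⅑*(-494)) - 26266) = 468027/((289/9 + 494/9) - 26266) = 468027/(87 - 26266) = 468027/(-26179) = 468027*(-1/26179) = -468027/26179 ≈ -17.878)
1/(o + 101041) = 1/(-468027/26179 + 101041) = 1/(2644684312/26179) = 26179/2644684312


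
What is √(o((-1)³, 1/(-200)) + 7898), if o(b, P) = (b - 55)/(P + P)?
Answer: √13498 ≈ 116.18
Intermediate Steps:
o(b, P) = (-55 + b)/(2*P) (o(b, P) = (-55 + b)/((2*P)) = (-55 + b)*(1/(2*P)) = (-55 + b)/(2*P))
√(o((-1)³, 1/(-200)) + 7898) = √((-55 + (-1)³)/(2*(1/(-200))) + 7898) = √((-55 - 1)/(2*(-1/200)) + 7898) = √((½)*(-200)*(-56) + 7898) = √(5600 + 7898) = √13498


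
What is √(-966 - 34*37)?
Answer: 4*I*√139 ≈ 47.159*I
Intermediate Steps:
√(-966 - 34*37) = √(-966 - 1258) = √(-2224) = 4*I*√139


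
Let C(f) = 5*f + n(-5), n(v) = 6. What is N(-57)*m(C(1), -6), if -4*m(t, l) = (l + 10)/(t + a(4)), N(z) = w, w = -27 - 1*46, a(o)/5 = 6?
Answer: 73/41 ≈ 1.7805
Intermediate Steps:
a(o) = 30 (a(o) = 5*6 = 30)
w = -73 (w = -27 - 46 = -73)
C(f) = 6 + 5*f (C(f) = 5*f + 6 = 6 + 5*f)
N(z) = -73
m(t, l) = -(10 + l)/(4*(30 + t)) (m(t, l) = -(l + 10)/(4*(t + 30)) = -(10 + l)/(4*(30 + t)))
N(-57)*m(C(1), -6) = -73*(-10 - 1*(-6))/(4*(30 + (6 + 5*1))) = -73*(-10 + 6)/(4*(30 + (6 + 5))) = -73*(-4)/(4*(30 + 11)) = -73*(-4)/(4*41) = -73*(-1/41) = 73/41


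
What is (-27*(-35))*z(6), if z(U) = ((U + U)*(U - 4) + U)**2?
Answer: 850500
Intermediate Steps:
z(U) = (U + 2*U*(-4 + U))**2 (z(U) = ((2*U)*(-4 + U) + U)**2 = (2*U*(-4 + U) + U)**2 = (U + 2*U*(-4 + U))**2)
(-27*(-35))*z(6) = (-27*(-35))*(6**2*(-7 + 2*6)**2) = 945*(36*(-7 + 12)**2) = 945*(36*5**2) = 945*(36*25) = 945*900 = 850500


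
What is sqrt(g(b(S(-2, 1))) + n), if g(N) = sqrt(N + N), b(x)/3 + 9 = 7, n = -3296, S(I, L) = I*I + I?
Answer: sqrt(-3296 + 2*I*sqrt(3)) ≈ 0.0302 + 57.411*I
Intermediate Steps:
S(I, L) = I + I**2 (S(I, L) = I**2 + I = I + I**2)
b(x) = -6 (b(x) = -27 + 3*7 = -27 + 21 = -6)
g(N) = sqrt(2)*sqrt(N) (g(N) = sqrt(2*N) = sqrt(2)*sqrt(N))
sqrt(g(b(S(-2, 1))) + n) = sqrt(sqrt(2)*sqrt(-6) - 3296) = sqrt(sqrt(2)*(I*sqrt(6)) - 3296) = sqrt(2*I*sqrt(3) - 3296) = sqrt(-3296 + 2*I*sqrt(3))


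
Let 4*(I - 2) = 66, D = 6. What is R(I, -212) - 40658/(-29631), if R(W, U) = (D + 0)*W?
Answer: 3329699/29631 ≈ 112.37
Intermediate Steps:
I = 37/2 (I = 2 + (¼)*66 = 2 + 33/2 = 37/2 ≈ 18.500)
R(W, U) = 6*W (R(W, U) = (6 + 0)*W = 6*W)
R(I, -212) - 40658/(-29631) = 6*(37/2) - 40658/(-29631) = 111 - 40658*(-1)/29631 = 111 - 1*(-40658/29631) = 111 + 40658/29631 = 3329699/29631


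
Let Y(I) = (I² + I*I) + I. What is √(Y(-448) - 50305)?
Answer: √350655 ≈ 592.16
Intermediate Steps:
Y(I) = I + 2*I² (Y(I) = (I² + I²) + I = 2*I² + I = I + 2*I²)
√(Y(-448) - 50305) = √(-448*(1 + 2*(-448)) - 50305) = √(-448*(1 - 896) - 50305) = √(-448*(-895) - 50305) = √(400960 - 50305) = √350655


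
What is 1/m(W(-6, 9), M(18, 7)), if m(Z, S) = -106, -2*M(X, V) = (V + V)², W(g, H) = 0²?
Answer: -1/106 ≈ -0.0094340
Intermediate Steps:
W(g, H) = 0
M(X, V) = -2*V² (M(X, V) = -(V + V)²/2 = -4*V²/2 = -2*V²)
1/m(W(-6, 9), M(18, 7)) = 1/(-106) = -1/106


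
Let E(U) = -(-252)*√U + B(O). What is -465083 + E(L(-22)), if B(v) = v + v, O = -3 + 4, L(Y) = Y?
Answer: -465081 + 252*I*√22 ≈ -4.6508e+5 + 1182.0*I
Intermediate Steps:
O = 1
B(v) = 2*v
E(U) = 2 + 252*√U (E(U) = -(-252)*√U + 2*1 = 252*√U + 2 = 2 + 252*√U)
-465083 + E(L(-22)) = -465083 + (2 + 252*√(-22)) = -465083 + (2 + 252*(I*√22)) = -465083 + (2 + 252*I*√22) = -465081 + 252*I*√22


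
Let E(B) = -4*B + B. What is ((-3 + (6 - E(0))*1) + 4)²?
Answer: 49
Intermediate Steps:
E(B) = -3*B
((-3 + (6 - E(0))*1) + 4)² = ((-3 + (6 - (-3)*0)*1) + 4)² = ((-3 + (6 - 1*0)*1) + 4)² = ((-3 + (6 + 0)*1) + 4)² = ((-3 + 6*1) + 4)² = ((-3 + 6) + 4)² = (3 + 4)² = 7² = 49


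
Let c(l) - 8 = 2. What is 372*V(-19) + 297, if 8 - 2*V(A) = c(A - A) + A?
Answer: 3459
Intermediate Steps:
c(l) = 10 (c(l) = 8 + 2 = 10)
V(A) = -1 - A/2 (V(A) = 4 - (10 + A)/2 = 4 + (-5 - A/2) = -1 - A/2)
372*V(-19) + 297 = 372*(-1 - ½*(-19)) + 297 = 372*(-1 + 19/2) + 297 = 372*(17/2) + 297 = 3162 + 297 = 3459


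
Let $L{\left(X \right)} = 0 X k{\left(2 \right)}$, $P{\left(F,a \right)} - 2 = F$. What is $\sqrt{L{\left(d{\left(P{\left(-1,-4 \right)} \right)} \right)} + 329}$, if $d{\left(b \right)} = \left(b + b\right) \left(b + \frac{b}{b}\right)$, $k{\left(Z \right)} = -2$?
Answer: $\sqrt{329} \approx 18.138$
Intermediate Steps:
$P{\left(F,a \right)} = 2 + F$
$d{\left(b \right)} = 2 b \left(1 + b\right)$ ($d{\left(b \right)} = 2 b \left(b + 1\right) = 2 b \left(1 + b\right)$)
$L{\left(X \right)} = 0$ ($L{\left(X \right)} = 0 X \left(-2\right) = 0 \left(-2\right) = 0$)
$\sqrt{L{\left(d{\left(P{\left(-1,-4 \right)} \right)} \right)} + 329} = \sqrt{0 + 329} = \sqrt{329}$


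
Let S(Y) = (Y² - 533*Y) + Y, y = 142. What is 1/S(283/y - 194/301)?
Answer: -1826878564/1307225717215 ≈ -0.0013975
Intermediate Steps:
S(Y) = Y² - 532*Y
1/S(283/y - 194/301) = 1/((283/142 - 194/301)*(-532 + (283/142 - 194/301))) = 1/(57635*(-532 + 57635/42742)/42742) = 1/((57635/42742)*(-22681109/42742)) = 1/(-1307225717215/1826878564) = -1826878564/1307225717215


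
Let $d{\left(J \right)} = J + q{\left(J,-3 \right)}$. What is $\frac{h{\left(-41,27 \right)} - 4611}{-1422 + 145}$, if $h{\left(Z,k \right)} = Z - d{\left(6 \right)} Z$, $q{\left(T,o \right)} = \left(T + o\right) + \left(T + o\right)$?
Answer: $\frac{4160}{1277} \approx 3.2576$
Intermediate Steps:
$q{\left(T,o \right)} = 2 T + 2 o$
$d{\left(J \right)} = -6 + 3 J$ ($d{\left(J \right)} = J + \left(2 J + 2 \left(-3\right)\right) = J + \left(2 J - 6\right) = J + \left(-6 + 2 J\right) = -6 + 3 J$)
$h{\left(Z,k \right)} = - 11 Z$ ($h{\left(Z,k \right)} = Z - \left(-6 + 3 \cdot 6\right) Z = Z - \left(-6 + 18\right) Z = Z - 12 Z = - 11 Z$)
$\frac{h{\left(-41,27 \right)} - 4611}{-1422 + 145} = \frac{\left(-11\right) \left(-41\right) - 4611}{-1422 + 145} = \frac{451 - 4611}{-1277} = \left(-4160\right) \left(- \frac{1}{1277}\right) = \frac{4160}{1277}$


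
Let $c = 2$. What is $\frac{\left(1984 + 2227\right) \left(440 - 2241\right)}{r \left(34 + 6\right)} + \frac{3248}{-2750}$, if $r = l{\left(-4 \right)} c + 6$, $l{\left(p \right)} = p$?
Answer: $\frac{2085577041}{22000} \approx 94799.0$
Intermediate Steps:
$r = -2$ ($r = \left(-4\right) 2 + 6 = -8 + 6 = -2$)
$\frac{\left(1984 + 2227\right) \left(440 - 2241\right)}{r \left(34 + 6\right)} + \frac{3248}{-2750} = \frac{\left(1984 + 2227\right) \left(440 - 2241\right)}{\left(-2\right) \left(34 + 6\right)} + \frac{3248}{-2750} = \frac{4211 \left(-1801\right)}{\left(-2\right) 40} + 3248 \left(- \frac{1}{2750}\right) = - \frac{7584011}{-80} - \frac{1624}{1375} = \left(-7584011\right) \left(- \frac{1}{80}\right) - \frac{1624}{1375} = \frac{7584011}{80} - \frac{1624}{1375} = \frac{2085577041}{22000}$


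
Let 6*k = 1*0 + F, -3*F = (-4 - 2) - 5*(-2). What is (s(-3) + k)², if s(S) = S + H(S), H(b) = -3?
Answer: 3136/81 ≈ 38.716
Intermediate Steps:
F = -4/3 (F = -((-4 - 2) - 5*(-2))/3 = -(-6 + 10)/3 = -⅓*4 = -4/3 ≈ -1.3333)
s(S) = -3 + S (s(S) = S - 3 = -3 + S)
k = -2/9 (k = (1*0 - 4/3)/6 = (0 - 4/3)/6 = (⅙)*(-4/3) = -2/9 ≈ -0.22222)
(s(-3) + k)² = ((-3 - 3) - 2/9)² = (-6 - 2/9)² = (-56/9)² = 3136/81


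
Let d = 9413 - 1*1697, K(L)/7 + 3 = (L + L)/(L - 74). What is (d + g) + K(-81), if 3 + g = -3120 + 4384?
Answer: 1389314/155 ≈ 8963.3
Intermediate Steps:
K(L) = -21 + 14*L/(-74 + L) (K(L) = -21 + 7*((L + L)/(L - 74)) = -21 + 7*((2*L)/(-74 + L)) = -21 + 7*(2*L/(-74 + L)) = -21 + 14*L/(-74 + L))
g = 1261 (g = -3 + (-3120 + 4384) = -3 + 1264 = 1261)
d = 7716 (d = 9413 - 1697 = 7716)
(d + g) + K(-81) = (7716 + 1261) + 7*(222 - 1*(-81))/(-74 - 81) = 8977 + 7*(222 + 81)/(-155) = 8977 + 7*(-1/155)*303 = 8977 - 2121/155 = 1389314/155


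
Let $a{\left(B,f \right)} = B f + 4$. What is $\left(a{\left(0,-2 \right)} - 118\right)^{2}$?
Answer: $12996$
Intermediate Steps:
$a{\left(B,f \right)} = 4 + B f$
$\left(a{\left(0,-2 \right)} - 118\right)^{2} = \left(\left(4 + 0 \left(-2\right)\right) - 118\right)^{2} = \left(\left(4 + 0\right) - 118\right)^{2} = \left(4 - 118\right)^{2} = \left(-114\right)^{2} = 12996$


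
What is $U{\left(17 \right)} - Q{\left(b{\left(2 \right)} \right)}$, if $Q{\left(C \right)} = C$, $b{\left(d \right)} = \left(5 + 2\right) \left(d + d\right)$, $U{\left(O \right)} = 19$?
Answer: $-9$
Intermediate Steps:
$b{\left(d \right)} = 14 d$ ($b{\left(d \right)} = 7 \cdot 2 d = 14 d$)
$U{\left(17 \right)} - Q{\left(b{\left(2 \right)} \right)} = 19 - 14 \cdot 2 = 19 - 28 = -9$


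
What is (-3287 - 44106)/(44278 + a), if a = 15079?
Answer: -47393/59357 ≈ -0.79844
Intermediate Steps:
(-3287 - 44106)/(44278 + a) = (-3287 - 44106)/(44278 + 15079) = -47393/59357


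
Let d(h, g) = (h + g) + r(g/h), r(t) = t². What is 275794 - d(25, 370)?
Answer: 6879499/25 ≈ 2.7518e+5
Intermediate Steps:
d(h, g) = g + h + g²/h² (d(h, g) = (h + g) + (g/h)² = (g + h) + g²/h² = g + h + g²/h²)
275794 - d(25, 370) = 275794 - (370 + 25 + 370²/25²) = 275794 - (370 + 25 + 136900*(1/625)) = 275794 - (370 + 25 + 5476/25) = 275794 - 1*15351/25 = 275794 - 15351/25 = 6879499/25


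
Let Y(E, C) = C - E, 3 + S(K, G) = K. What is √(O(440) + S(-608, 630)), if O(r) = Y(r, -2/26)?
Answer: 4*I*√11102/13 ≈ 32.42*I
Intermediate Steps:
S(K, G) = -3 + K
O(r) = -1/13 - r (O(r) = -2/26 - r = -2*1/26 - r = -1/13 - r)
√(O(440) + S(-608, 630)) = √((-1/13 - 1*440) + (-3 - 608)) = √((-1/13 - 440) - 611) = √(-5721/13 - 611) = √(-13664/13) = 4*I*√11102/13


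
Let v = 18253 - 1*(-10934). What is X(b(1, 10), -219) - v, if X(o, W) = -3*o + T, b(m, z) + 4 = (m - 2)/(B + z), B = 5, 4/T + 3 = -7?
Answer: -145876/5 ≈ -29175.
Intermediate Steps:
T = -⅖ (T = 4/(-3 - 7) = 4/(-10) = 4*(-⅒) = -⅖ ≈ -0.40000)
v = 29187 (v = 18253 + 10934 = 29187)
b(m, z) = -4 + (-2 + m)/(5 + z) (b(m, z) = -4 + (m - 2)/(5 + z) = -4 + (-2 + m)/(5 + z))
X(o, W) = -⅖ - 3*o (X(o, W) = -3*o - ⅖ = -⅖ - 3*o)
X(b(1, 10), -219) - v = (-⅖ - 3*(-22 + 1 - 4*10)/(5 + 10)) - 1*29187 = (-⅖ - 3*(-22 + 1 - 40)/15) - 29187 = (-⅖ - (-61)/5) - 29187 = (-⅖ - 3*(-61/15)) - 29187 = (-⅖ + 61/5) - 29187 = 59/5 - 29187 = -145876/5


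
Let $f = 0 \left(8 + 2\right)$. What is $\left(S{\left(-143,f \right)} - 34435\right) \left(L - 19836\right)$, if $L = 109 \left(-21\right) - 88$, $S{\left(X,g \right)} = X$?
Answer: $768081114$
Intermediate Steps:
$f = 0$ ($f = 0 \cdot 10 = 0$)
$L = -2377$ ($L = -2289 - 88 = -2377$)
$\left(S{\left(-143,f \right)} - 34435\right) \left(L - 19836\right) = \left(-143 - 34435\right) \left(-2377 - 19836\right) = \left(-34578\right) \left(-22213\right) = 768081114$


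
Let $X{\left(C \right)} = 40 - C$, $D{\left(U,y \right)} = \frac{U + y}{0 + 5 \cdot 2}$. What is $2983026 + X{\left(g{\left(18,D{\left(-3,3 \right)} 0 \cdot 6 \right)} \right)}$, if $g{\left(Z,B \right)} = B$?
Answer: $2983066$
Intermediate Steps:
$D{\left(U,y \right)} = \frac{U}{10} + \frac{y}{10}$ ($D{\left(U,y \right)} = \frac{U + y}{0 + 10} = \frac{U + y}{10} = \left(U + y\right) \frac{1}{10} = \frac{U}{10} + \frac{y}{10}$)
$2983026 + X{\left(g{\left(18,D{\left(-3,3 \right)} 0 \cdot 6 \right)} \right)} = 2983026 + \left(40 - \left(\frac{1}{10} \left(-3\right) + \frac{1}{10} \cdot 3\right) 0 \cdot 6\right) = 2983026 + \left(40 - \left(- \frac{3}{10} + \frac{3}{10}\right) 0 \cdot 6\right) = 2983026 + \left(40 - 0 \cdot 0 \cdot 6\right) = 2983026 + \left(40 - 0 \cdot 6\right) = 2983026 + \left(40 - 0\right) = 2983026 + \left(40 + 0\right) = 2983026 + 40 = 2983066$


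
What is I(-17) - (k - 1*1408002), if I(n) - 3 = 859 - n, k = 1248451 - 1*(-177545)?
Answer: -17115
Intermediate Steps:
k = 1425996 (k = 1248451 + 177545 = 1425996)
I(n) = 862 - n (I(n) = 3 + (859 - n) = 862 - n)
I(-17) - (k - 1*1408002) = (862 - 1*(-17)) - (1425996 - 1*1408002) = (862 + 17) - (1425996 - 1408002) = 879 - 1*17994 = 879 - 17994 = -17115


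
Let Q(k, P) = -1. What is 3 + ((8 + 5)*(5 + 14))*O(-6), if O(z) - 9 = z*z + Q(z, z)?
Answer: 10871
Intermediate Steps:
O(z) = 8 + z**2 (O(z) = 9 + (z*z - 1) = 9 + (z**2 - 1) = 9 + (-1 + z**2) = 8 + z**2)
3 + ((8 + 5)*(5 + 14))*O(-6) = 3 + ((8 + 5)*(5 + 14))*(8 + (-6)**2) = 3 + (13*19)*(8 + 36) = 3 + 247*44 = 3 + 10868 = 10871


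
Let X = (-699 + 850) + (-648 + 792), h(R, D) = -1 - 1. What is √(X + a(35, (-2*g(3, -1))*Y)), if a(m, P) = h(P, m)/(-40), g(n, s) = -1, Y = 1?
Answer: √29505/10 ≈ 17.177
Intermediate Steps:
h(R, D) = -2
X = 295 (X = 151 + 144 = 295)
a(m, P) = 1/20 (a(m, P) = -2/(-40) = -2*(-1/40) = 1/20)
√(X + a(35, (-2*g(3, -1))*Y)) = √(295 + 1/20) = √(5901/20) = √29505/10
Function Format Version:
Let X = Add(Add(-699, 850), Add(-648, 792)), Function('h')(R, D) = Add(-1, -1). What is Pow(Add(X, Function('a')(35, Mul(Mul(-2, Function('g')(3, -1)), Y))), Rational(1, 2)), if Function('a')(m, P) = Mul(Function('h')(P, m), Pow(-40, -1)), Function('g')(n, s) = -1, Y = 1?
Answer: Mul(Rational(1, 10), Pow(29505, Rational(1, 2))) ≈ 17.177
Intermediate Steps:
Function('h')(R, D) = -2
X = 295 (X = Add(151, 144) = 295)
Function('a')(m, P) = Rational(1, 20) (Function('a')(m, P) = Mul(-2, Pow(-40, -1)) = Mul(-2, Rational(-1, 40)) = Rational(1, 20))
Pow(Add(X, Function('a')(35, Mul(Mul(-2, Function('g')(3, -1)), Y))), Rational(1, 2)) = Pow(Add(295, Rational(1, 20)), Rational(1, 2)) = Pow(Rational(5901, 20), Rational(1, 2)) = Mul(Rational(1, 10), Pow(29505, Rational(1, 2)))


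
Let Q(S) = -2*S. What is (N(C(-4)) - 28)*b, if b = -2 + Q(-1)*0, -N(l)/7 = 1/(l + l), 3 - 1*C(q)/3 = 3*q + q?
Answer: 3199/57 ≈ 56.123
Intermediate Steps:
C(q) = 9 - 12*q (C(q) = 9 - 3*(3*q + q) = 9 - 12*q)
N(l) = -7/(2*l) (N(l) = -7/(l + l) = -7*1/(2*l) = -7/(2*l))
b = -2 (b = -2 - 2*(-1)*0 = -2 + 2*0 = -2 + 0 = -2)
(N(C(-4)) - 28)*b = (-7/(2*(9 - 12*(-4))) - 28)*(-2) = (-7/(2*(9 + 48)) - 28)*(-2) = (-7/2/57 - 28)*(-2) = (-7/2*1/57 - 28)*(-2) = (-7/114 - 28)*(-2) = -3199/114*(-2) = 3199/57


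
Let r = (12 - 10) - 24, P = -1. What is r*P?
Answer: 22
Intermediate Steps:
r = -22 (r = 2 - 24 = -22)
r*P = -22*(-1) = 22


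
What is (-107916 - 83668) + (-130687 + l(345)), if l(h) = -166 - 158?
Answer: -322595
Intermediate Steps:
l(h) = -324
(-107916 - 83668) + (-130687 + l(345)) = (-107916 - 83668) + (-130687 - 324) = -191584 - 131011 = -322595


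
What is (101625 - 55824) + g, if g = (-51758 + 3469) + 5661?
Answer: 3173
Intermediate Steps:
g = -42628 (g = -48289 + 5661 = -42628)
(101625 - 55824) + g = (101625 - 55824) - 42628 = 45801 - 42628 = 3173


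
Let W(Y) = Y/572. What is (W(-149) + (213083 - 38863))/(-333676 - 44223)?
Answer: -99653691/216158228 ≈ -0.46102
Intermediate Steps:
W(Y) = Y/572 (W(Y) = Y*(1/572) = Y/572)
(W(-149) + (213083 - 38863))/(-333676 - 44223) = ((1/572)*(-149) + (213083 - 38863))/(-333676 - 44223) = (-149/572 + 174220)/(-377899) = (99653691/572)*(-1/377899) = -99653691/216158228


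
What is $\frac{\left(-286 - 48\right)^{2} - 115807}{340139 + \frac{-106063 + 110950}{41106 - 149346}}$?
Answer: $- \frac{153376080}{12272213491} \approx -0.012498$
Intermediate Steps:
$\frac{\left(-286 - 48\right)^{2} - 115807}{340139 + \frac{-106063 + 110950}{41106 - 149346}} = \frac{\left(-334\right)^{2} - 115807}{340139 + \frac{4887}{-108240}} = \frac{111556 - 115807}{340139 + 4887 \left(- \frac{1}{108240}\right)} = - \frac{4251}{340139 - \frac{1629}{36080}} = - \frac{4251}{\frac{12272213491}{36080}} = \left(-4251\right) \frac{36080}{12272213491} = - \frac{153376080}{12272213491}$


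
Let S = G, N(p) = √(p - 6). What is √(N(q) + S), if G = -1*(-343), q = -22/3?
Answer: √(3087 + 6*I*√30)/3 ≈ 18.521 + 0.098579*I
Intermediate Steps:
q = -22/3 (q = -22*⅓ = -22/3 ≈ -7.3333)
N(p) = √(-6 + p)
G = 343
S = 343
√(N(q) + S) = √(√(-6 - 22/3) + 343) = √(√(-40/3) + 343) = √(2*I*√30/3 + 343) = √(343 + 2*I*√30/3)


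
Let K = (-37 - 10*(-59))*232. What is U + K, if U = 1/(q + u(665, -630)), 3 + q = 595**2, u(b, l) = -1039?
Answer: 45286306969/352983 ≈ 1.2830e+5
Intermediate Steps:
q = 354022 (q = -3 + 595**2 = -3 + 354025 = 354022)
K = 128296 (K = (-37 + 590)*232 = 553*232 = 128296)
U = 1/352983 (U = 1/(354022 - 1039) = 1/352983 ≈ 2.8330e-6)
U + K = 1/352983 + 128296 = 45286306969/352983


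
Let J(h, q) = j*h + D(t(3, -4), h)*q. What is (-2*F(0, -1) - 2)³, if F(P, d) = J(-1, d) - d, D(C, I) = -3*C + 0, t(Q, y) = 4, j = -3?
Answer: -39304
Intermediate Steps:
D(C, I) = -3*C
J(h, q) = -12*q - 3*h (J(h, q) = -3*h + (-3*4)*q = -3*h - 12*q = -12*q - 3*h)
F(P, d) = 3 - 13*d (F(P, d) = (-12*d - 3*(-1)) - d = (-12*d + 3) - d = (3 - 12*d) - d = 3 - 13*d)
(-2*F(0, -1) - 2)³ = (-2*(3 - 13*(-1)) - 2)³ = (-2*(3 + 13) - 2)³ = (-2*16 - 2)³ = (-32 - 2)³ = (-34)³ = -39304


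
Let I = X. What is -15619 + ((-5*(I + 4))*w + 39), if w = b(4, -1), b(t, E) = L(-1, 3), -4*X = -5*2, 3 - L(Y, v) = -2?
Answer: -31485/2 ≈ -15743.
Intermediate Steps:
L(Y, v) = 5 (L(Y, v) = 3 - 1*(-2) = 3 + 2 = 5)
X = 5/2 (X = -(-5)*2/4 = -¼*(-10) = 5/2 ≈ 2.5000)
b(t, E) = 5
I = 5/2 ≈ 2.5000
w = 5
-15619 + ((-5*(I + 4))*w + 39) = -15619 + (-5*(5/2 + 4)*5 + 39) = -15619 + (-5*13/2*5 + 39) = -15619 + (-65/2*5 + 39) = -15619 + (-325/2 + 39) = -15619 - 247/2 = -31485/2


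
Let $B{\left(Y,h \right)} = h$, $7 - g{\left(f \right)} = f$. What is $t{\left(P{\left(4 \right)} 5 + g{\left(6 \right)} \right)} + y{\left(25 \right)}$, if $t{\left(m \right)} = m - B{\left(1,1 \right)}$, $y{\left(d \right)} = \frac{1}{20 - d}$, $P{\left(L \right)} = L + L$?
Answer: $\frac{199}{5} \approx 39.8$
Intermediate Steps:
$g{\left(f \right)} = 7 - f$
$P{\left(L \right)} = 2 L$
$t{\left(m \right)} = -1 + m$ ($t{\left(m \right)} = m - 1 = -1 + m$)
$t{\left(P{\left(4 \right)} 5 + g{\left(6 \right)} \right)} + y{\left(25 \right)} = \left(-1 + \left(2 \cdot 4 \cdot 5 + \left(7 - 6\right)\right)\right) - \frac{1}{-20 + 25} = \left(-1 + \left(8 \cdot 5 + \left(7 - 6\right)\right)\right) - \frac{1}{5} = \left(-1 + \left(40 + 1\right)\right) - \frac{1}{5} = \left(-1 + 41\right) - \frac{1}{5} = 40 - \frac{1}{5} = \frac{199}{5}$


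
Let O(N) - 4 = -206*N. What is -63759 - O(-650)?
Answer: -197663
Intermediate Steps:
O(N) = 4 - 206*N
-63759 - O(-650) = -63759 - (4 - 206*(-650)) = -63759 - (4 + 133900) = -63759 - 1*133904 = -63759 - 133904 = -197663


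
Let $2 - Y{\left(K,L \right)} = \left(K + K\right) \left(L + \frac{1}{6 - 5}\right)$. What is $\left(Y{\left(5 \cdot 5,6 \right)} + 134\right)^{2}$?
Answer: $45796$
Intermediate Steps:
$Y{\left(K,L \right)} = 2 - 2 K \left(1 + L\right)$ ($Y{\left(K,L \right)} = 2 - \left(K + K\right) \left(L + \frac{1}{6 - 5}\right) = 2 - 2 K \left(L + 1^{-1}\right) = 2 - 2 K \left(L + 1\right) = 2 - 2 K \left(1 + L\right)$)
$\left(Y{\left(5 \cdot 5,6 \right)} + 134\right)^{2} = \left(\left(2 - 2 \cdot 5 \cdot 5 - 2 \cdot 5 \cdot 5 \cdot 6\right) + 134\right)^{2} = \left(\left(2 - 50 - 50 \cdot 6\right) + 134\right)^{2} = \left(\left(2 - 50 - 300\right) + 134\right)^{2} = \left(-348 + 134\right)^{2} = \left(-214\right)^{2} = 45796$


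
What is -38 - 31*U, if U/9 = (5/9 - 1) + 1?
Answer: -193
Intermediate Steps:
U = 5 (U = 9*((5/9 - 1) + 1) = 9*(-4/9 + 1) = 9*(5/9) = 5)
-38 - 31*U = -38 - 31*5 = -38 - 155 = -193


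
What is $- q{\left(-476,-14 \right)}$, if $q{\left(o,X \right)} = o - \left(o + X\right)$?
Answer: $-14$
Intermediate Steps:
$q{\left(o,X \right)} = - X$ ($q{\left(o,X \right)} = o - \left(X + o\right) = - X$)
$- q{\left(-476,-14 \right)} = - \left(-1\right) \left(-14\right) = \left(-1\right) 14 = -14$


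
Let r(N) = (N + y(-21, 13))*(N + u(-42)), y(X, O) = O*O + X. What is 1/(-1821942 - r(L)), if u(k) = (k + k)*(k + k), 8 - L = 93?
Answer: -1/2261115 ≈ -4.4226e-7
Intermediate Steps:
y(X, O) = X + O² (y(X, O) = O² + X = X + O²)
L = -85 (L = 8 - 1*93 = 8 - 93 = -85)
u(k) = 4*k² (u(k) = (2*k)*(2*k) = 4*k²)
r(N) = (148 + N)*(7056 + N) (r(N) = (N + (-21 + 13²))*(N + 4*(-42)²) = (N + (-21 + 169))*(N + 4*1764) = (N + 148)*(N + 7056) = (148 + N)*(7056 + N))
1/(-1821942 - r(L)) = 1/(-1821942 - (1044288 + (-85)² + 7204*(-85))) = 1/(-1821942 - (1044288 + 7225 - 612340)) = 1/(-1821942 - 1*439173) = 1/(-1821942 - 439173) = 1/(-2261115) = -1/2261115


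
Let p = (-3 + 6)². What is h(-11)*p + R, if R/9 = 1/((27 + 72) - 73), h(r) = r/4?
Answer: -1269/52 ≈ -24.404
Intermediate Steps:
h(r) = r/4 (h(r) = r*(¼) = r/4)
p = 9 (p = 3² = 9)
R = 9/26 (R = 9/((27 + 72) - 73) = 9/(99 - 73) = 9/26 ≈ 0.34615)
h(-11)*p + R = ((¼)*(-11))*9 + 9/26 = -11/4*9 + 9/26 = -99/4 + 9/26 = -1269/52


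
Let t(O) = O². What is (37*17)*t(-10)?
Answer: 62900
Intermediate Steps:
(37*17)*t(-10) = (37*17)*(-10)² = 629*100 = 62900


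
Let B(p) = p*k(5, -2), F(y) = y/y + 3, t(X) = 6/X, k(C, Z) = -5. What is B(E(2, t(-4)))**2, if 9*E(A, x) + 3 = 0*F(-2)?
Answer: 25/9 ≈ 2.7778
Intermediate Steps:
F(y) = 4 (F(y) = 1 + 3 = 4)
E(A, x) = -1/3 (E(A, x) = -1/3 + (0*4)/9 = -1/3 + (1/9)*0 = -1/3 + 0 = -1/3)
B(p) = -5*p (B(p) = p*(-5) = -5*p)
B(E(2, t(-4)))**2 = (-5*(-1/3))**2 = (5/3)**2 = 25/9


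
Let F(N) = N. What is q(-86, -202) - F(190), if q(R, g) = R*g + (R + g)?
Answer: 16894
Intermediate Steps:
q(R, g) = R + g + R*g
q(-86, -202) - F(190) = (-86 - 202 - 86*(-202)) - 1*190 = (-86 - 202 + 17372) - 190 = 17084 - 190 = 16894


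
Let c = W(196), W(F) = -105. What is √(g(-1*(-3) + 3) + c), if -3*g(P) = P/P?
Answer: 2*I*√237/3 ≈ 10.263*I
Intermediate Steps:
c = -105
g(P) = -⅓ (g(P) = -P/(3*P) = -⅓*1 = -⅓)
√(g(-1*(-3) + 3) + c) = √(-⅓ - 105) = √(-316/3) = 2*I*√237/3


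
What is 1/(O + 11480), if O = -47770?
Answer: -1/36290 ≈ -2.7556e-5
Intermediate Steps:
1/(O + 11480) = 1/(-47770 + 11480) = 1/(-36290) = -1/36290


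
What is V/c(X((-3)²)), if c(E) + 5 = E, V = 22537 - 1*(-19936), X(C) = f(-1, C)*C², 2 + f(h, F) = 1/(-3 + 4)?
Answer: -42473/86 ≈ -493.87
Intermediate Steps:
f(h, F) = -1 (f(h, F) = -2 + 1/(-3 + 4) = -2 + 1/1 = -2 + 1 = -1)
X(C) = -C²
V = 42473 (V = 22537 + 19936 = 42473)
c(E) = -5 + E
V/c(X((-3)²)) = 42473/(-5 - ((-3)²)²) = 42473/(-5 - 1*9²) = 42473/(-5 - 1*81) = 42473/(-5 - 81) = 42473/(-86) = 42473*(-1/86) = -42473/86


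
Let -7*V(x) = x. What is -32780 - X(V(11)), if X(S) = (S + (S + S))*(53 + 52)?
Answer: -32285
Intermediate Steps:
V(x) = -x/7
X(S) = 315*S (X(S) = (S + 2*S)*105 = (3*S)*105 = 315*S)
-32780 - X(V(11)) = -32780 - 315*(-⅐*11) = -32780 - 315*(-11)/7 = -32780 - 1*(-495) = -32780 + 495 = -32285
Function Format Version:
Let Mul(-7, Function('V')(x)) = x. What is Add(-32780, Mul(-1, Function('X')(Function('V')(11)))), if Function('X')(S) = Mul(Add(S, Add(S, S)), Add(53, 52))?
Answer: -32285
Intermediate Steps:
Function('V')(x) = Mul(Rational(-1, 7), x)
Function('X')(S) = Mul(315, S) (Function('X')(S) = Mul(Add(S, Mul(2, S)), 105) = Mul(Mul(3, S), 105) = Mul(315, S))
Add(-32780, Mul(-1, Function('X')(Function('V')(11)))) = Add(-32780, Mul(-1, Mul(315, Mul(Rational(-1, 7), 11)))) = Add(-32780, Mul(-1, Mul(315, Rational(-11, 7)))) = Add(-32780, Mul(-1, -495)) = Add(-32780, 495) = -32285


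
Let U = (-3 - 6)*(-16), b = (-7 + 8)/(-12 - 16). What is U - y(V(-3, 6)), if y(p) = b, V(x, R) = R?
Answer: 4033/28 ≈ 144.04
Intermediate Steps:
b = -1/28 (b = 1/(-28) = 1*(-1/28) = -1/28 ≈ -0.035714)
y(p) = -1/28
U = 144 (U = -9*(-16) = 144)
U - y(V(-3, 6)) = 144 - 1*(-1/28) = 144 + 1/28 = 4033/28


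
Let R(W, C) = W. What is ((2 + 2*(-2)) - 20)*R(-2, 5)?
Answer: 44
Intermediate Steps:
((2 + 2*(-2)) - 20)*R(-2, 5) = ((2 + 2*(-2)) - 20)*(-2) = ((2 - 4) - 20)*(-2) = (-2 - 20)*(-2) = -22*(-2) = 44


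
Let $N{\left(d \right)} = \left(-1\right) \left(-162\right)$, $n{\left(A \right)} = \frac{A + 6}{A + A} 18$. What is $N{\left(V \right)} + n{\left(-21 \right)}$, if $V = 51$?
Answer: $\frac{1179}{7} \approx 168.43$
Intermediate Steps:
$n{\left(A \right)} = \frac{9 \left(6 + A\right)}{A}$ ($n{\left(A \right)} = \frac{6 + A}{2 A} 18 = \frac{9 \left(6 + A\right)}{A}$)
$N{\left(d \right)} = 162$
$N{\left(V \right)} + n{\left(-21 \right)} = 162 + \left(9 + \frac{54}{-21}\right) = 162 + \left(9 + 54 \left(- \frac{1}{21}\right)\right) = 162 + \left(9 - \frac{18}{7}\right) = 162 + \frac{45}{7} = \frac{1179}{7}$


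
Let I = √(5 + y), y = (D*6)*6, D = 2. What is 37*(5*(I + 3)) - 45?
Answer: 510 + 185*√77 ≈ 2133.4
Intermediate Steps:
y = 72 (y = (2*6)*6 = 12*6 = 72)
I = √77 (I = √(5 + 72) = √77 ≈ 8.7750)
37*(5*(I + 3)) - 45 = 37*(5*(√77 + 3)) - 45 = 37*(5*(3 + √77)) - 45 = 37*(15 + 5*√77) - 45 = (555 + 185*√77) - 45 = 510 + 185*√77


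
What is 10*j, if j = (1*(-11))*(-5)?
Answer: 550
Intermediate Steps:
j = 55 (j = -11*(-5) = 55)
10*j = 10*55 = 550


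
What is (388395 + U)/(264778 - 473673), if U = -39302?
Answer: -349093/208895 ≈ -1.6711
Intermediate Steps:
(388395 + U)/(264778 - 473673) = (388395 - 39302)/(264778 - 473673) = 349093/(-208895) = 349093*(-1/208895) = -349093/208895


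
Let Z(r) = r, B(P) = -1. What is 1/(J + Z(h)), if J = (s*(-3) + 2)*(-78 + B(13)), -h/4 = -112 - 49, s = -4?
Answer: -1/462 ≈ -0.0021645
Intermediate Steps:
h = 644 (h = -4*(-112 - 49) = -4*(-161) = 644)
J = -1106 (J = (-4*(-3) + 2)*(-78 - 1) = (12 + 2)*(-79) = 14*(-79) = -1106)
1/(J + Z(h)) = 1/(-1106 + 644) = 1/(-462) = -1/462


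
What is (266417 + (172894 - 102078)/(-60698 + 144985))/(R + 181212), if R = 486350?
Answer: 22455560495/56266798294 ≈ 0.39909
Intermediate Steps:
(266417 + (172894 - 102078)/(-60698 + 144985))/(R + 181212) = (266417 + (172894 - 102078)/(-60698 + 144985))/(486350 + 181212) = (266417 + 70816/84287)/667562 = (266417 + 70816*(1/84287))*(1/667562) = (266417 + 70816/84287)*(1/667562) = (22455560495/84287)*(1/667562) = 22455560495/56266798294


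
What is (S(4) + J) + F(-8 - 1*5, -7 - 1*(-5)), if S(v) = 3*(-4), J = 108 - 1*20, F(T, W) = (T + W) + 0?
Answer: 61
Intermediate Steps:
F(T, W) = T + W
J = 88 (J = 108 - 20 = 88)
S(v) = -12
(S(4) + J) + F(-8 - 1*5, -7 - 1*(-5)) = (-12 + 88) + ((-8 - 1*5) + (-7 - 1*(-5))) = 76 + ((-8 - 5) + (-7 + 5)) = 76 + (-13 - 2) = 76 - 15 = 61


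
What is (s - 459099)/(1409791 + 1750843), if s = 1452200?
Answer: 993101/3160634 ≈ 0.31421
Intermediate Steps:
(s - 459099)/(1409791 + 1750843) = (1452200 - 459099)/(1409791 + 1750843) = 993101/3160634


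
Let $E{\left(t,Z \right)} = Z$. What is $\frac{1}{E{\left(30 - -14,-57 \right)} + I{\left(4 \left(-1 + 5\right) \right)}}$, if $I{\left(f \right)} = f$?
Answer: $- \frac{1}{41} \approx -0.02439$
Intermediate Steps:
$\frac{1}{E{\left(30 - -14,-57 \right)} + I{\left(4 \left(-1 + 5\right) \right)}} = \frac{1}{-57 + 4 \left(-1 + 5\right)} = \frac{1}{-57 + 4 \cdot 4} = \frac{1}{-57 + 16} = \frac{1}{-41} = - \frac{1}{41}$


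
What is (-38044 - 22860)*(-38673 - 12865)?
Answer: 3138870352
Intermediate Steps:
(-38044 - 22860)*(-38673 - 12865) = -60904*(-51538) = 3138870352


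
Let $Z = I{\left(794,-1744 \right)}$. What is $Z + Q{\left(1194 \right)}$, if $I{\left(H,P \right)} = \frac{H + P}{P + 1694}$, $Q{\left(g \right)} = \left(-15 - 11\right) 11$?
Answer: $-267$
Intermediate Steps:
$Q{\left(g \right)} = -286$ ($Q{\left(g \right)} = \left(-26\right) 11 = -286$)
$I{\left(H,P \right)} = \frac{H + P}{1694 + P}$
$Z = 19$ ($Z = \frac{794 - 1744}{1694 - 1744} = \frac{1}{-50} \left(-950\right) = \left(- \frac{1}{50}\right) \left(-950\right) = 19$)
$Z + Q{\left(1194 \right)} = 19 - 286 = -267$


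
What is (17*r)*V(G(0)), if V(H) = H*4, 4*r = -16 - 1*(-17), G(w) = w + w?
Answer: 0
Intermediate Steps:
G(w) = 2*w
r = 1/4 (r = (-16 - 1*(-17))/4 = (-16 + 17)/4 = (1/4)*1 = 1/4 ≈ 0.25000)
V(H) = 4*H
(17*r)*V(G(0)) = (17*(1/4))*(4*(2*0)) = 17*(4*0)/4 = (17/4)*0 = 0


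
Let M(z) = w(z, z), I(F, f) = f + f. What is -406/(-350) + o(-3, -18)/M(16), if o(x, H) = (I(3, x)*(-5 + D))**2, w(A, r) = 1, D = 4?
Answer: 929/25 ≈ 37.160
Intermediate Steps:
I(F, f) = 2*f
M(z) = 1
o(x, H) = 4*x**2 (o(x, H) = ((2*x)*(-5 + 4))**2 = ((2*x)*(-1))**2 = (-2*x)**2 = 4*x**2)
-406/(-350) + o(-3, -18)/M(16) = -406/(-350) + (4*(-3)**2)/1 = -406*(-1/350) + (4*9)*1 = 29/25 + 36*1 = 29/25 + 36 = 929/25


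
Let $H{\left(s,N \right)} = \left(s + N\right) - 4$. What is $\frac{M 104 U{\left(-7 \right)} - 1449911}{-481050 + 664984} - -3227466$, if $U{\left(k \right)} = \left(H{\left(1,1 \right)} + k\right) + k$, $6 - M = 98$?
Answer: $\frac{593639434421}{183934} \approx 3.2275 \cdot 10^{6}$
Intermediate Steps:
$M = -92$ ($M = 6 - 98 = -92$)
$H{\left(s,N \right)} = -4 + N + s$ ($H{\left(s,N \right)} = \left(N + s\right) - 4 = -4 + N + s$)
$U{\left(k \right)} = -2 + 2 k$ ($U{\left(k \right)} = \left(\left(-4 + 1 + 1\right) + k\right) + k = \left(-2 + k\right) + k = -2 + 2 k$)
$\frac{M 104 U{\left(-7 \right)} - 1449911}{-481050 + 664984} - -3227466 = \frac{\left(-92\right) 104 \left(-2 + 2 \left(-7\right)\right) - 1449911}{-481050 + 664984} - -3227466 = \frac{- 9568 \left(-2 - 14\right) - 1449911}{183934} + 3227466 = \left(\left(-9568\right) \left(-16\right) - 1449911\right) \frac{1}{183934} + 3227466 = \left(153088 - 1449911\right) \frac{1}{183934} + 3227466 = \left(-1296823\right) \frac{1}{183934} + 3227466 = - \frac{1296823}{183934} + 3227466 = \frac{593639434421}{183934}$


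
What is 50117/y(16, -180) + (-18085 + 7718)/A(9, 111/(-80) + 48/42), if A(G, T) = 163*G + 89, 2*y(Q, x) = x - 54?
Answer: -79194991/182052 ≈ -435.01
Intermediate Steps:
y(Q, x) = -27 + x/2 (y(Q, x) = (x - 54)/2 = (-54 + x)/2 = -27 + x/2)
A(G, T) = 89 + 163*G
50117/y(16, -180) + (-18085 + 7718)/A(9, 111/(-80) + 48/42) = 50117/(-27 + (½)*(-180)) + (-18085 + 7718)/(89 + 163*9) = 50117/(-27 - 90) - 10367/(89 + 1467) = 50117/(-117) - 10367/1556 = 50117*(-1/117) - 10367*1/1556 = -50117/117 - 10367/1556 = -79194991/182052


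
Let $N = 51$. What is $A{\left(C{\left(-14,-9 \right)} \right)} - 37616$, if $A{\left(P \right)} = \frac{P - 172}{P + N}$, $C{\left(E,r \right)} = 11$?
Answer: $- \frac{2332353}{62} \approx -37619.0$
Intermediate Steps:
$A{\left(P \right)} = \frac{-172 + P}{51 + P}$ ($A{\left(P \right)} = \frac{P - 172}{P + 51} = \frac{-172 + P}{51 + P}$)
$A{\left(C{\left(-14,-9 \right)} \right)} - 37616 = \frac{-172 + 11}{51 + 11} - 37616 = \frac{1}{62} \left(-161\right) - 37616 = - \frac{161}{62} - 37616 = - \frac{2332353}{62}$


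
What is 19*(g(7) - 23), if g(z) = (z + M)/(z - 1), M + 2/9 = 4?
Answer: -21755/54 ≈ -402.87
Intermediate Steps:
M = 34/9 (M = -2/9 + 4 = 34/9 ≈ 3.7778)
g(z) = (34/9 + z)/(-1 + z) (g(z) = (z + 34/9)/(z - 1) = (34/9 + z)/(-1 + z))
19*(g(7) - 23) = 19*((34/9 + 7)/(-1 + 7) - 23) = 19*((97/9)/6 - 23) = 19*((⅙)*(97/9) - 23) = 19*(97/54 - 23) = 19*(-1145/54) = -21755/54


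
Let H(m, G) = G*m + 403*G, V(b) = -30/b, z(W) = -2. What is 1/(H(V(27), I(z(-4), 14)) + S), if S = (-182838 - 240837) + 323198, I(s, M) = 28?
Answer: -9/803017 ≈ -1.1208e-5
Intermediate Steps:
H(m, G) = 403*G + G*m
S = -100477 (S = -423675 + 323198 = -100477)
1/(H(V(27), I(z(-4), 14)) + S) = 1/(28*(403 - 30/27) - 100477) = 1/(28*(403 - 30*1/27) - 100477) = 1/(28*(403 - 10/9) - 100477) = 1/(28*(3617/9) - 100477) = 1/(101276/9 - 100477) = 1/(-803017/9) = -9/803017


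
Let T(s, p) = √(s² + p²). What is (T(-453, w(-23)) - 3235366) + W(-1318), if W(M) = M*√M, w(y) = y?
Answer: -3235366 + √205738 - 1318*I*√1318 ≈ -3.2349e+6 - 47849.0*I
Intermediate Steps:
W(M) = M^(3/2)
T(s, p) = √(p² + s²)
(T(-453, w(-23)) - 3235366) + W(-1318) = (√((-23)² + (-453)²) - 3235366) + (-1318)^(3/2) = (√(529 + 205209) - 3235366) - 1318*I*√1318 = (√205738 - 3235366) - 1318*I*√1318 = (-3235366 + √205738) - 1318*I*√1318 = -3235366 + √205738 - 1318*I*√1318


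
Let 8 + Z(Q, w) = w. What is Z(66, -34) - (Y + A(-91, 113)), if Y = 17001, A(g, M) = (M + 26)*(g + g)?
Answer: 8255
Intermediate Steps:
A(g, M) = 2*g*(26 + M) (A(g, M) = (26 + M)*(2*g) = 2*g*(26 + M))
Z(Q, w) = -8 + w
Z(66, -34) - (Y + A(-91, 113)) = (-8 - 34) - (17001 + 2*(-91)*(26 + 113)) = -42 - (17001 + 2*(-91)*139) = -42 - (17001 - 25298) = -42 - 1*(-8297) = -42 + 8297 = 8255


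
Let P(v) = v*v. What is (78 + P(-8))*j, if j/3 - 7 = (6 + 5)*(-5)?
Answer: -20448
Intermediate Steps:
j = -144 (j = 21 + 3*((6 + 5)*(-5)) = 21 + 3*(11*(-5)) = 21 + 3*(-55) = 21 - 165 = -144)
P(v) = v²
(78 + P(-8))*j = (78 + (-8)²)*(-144) = (78 + 64)*(-144) = 142*(-144) = -20448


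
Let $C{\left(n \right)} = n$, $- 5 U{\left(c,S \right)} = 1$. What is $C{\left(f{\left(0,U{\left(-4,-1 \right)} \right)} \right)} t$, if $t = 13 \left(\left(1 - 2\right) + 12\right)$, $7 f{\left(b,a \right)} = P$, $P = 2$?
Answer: $\frac{286}{7} \approx 40.857$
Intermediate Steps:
$U{\left(c,S \right)} = - \frac{1}{5}$ ($U{\left(c,S \right)} = \left(- \frac{1}{5}\right) 1 = - \frac{1}{5}$)
$f{\left(b,a \right)} = \frac{2}{7}$ ($f{\left(b,a \right)} = \frac{1}{7} \cdot 2 = \frac{2}{7}$)
$t = 143$ ($t = 13 \left(\left(1 - 2\right) + 12\right) = 13 \left(-1 + 12\right) = 13 \cdot 11 = 143$)
$C{\left(f{\left(0,U{\left(-4,-1 \right)} \right)} \right)} t = \frac{2}{7} \cdot 143 = \frac{286}{7}$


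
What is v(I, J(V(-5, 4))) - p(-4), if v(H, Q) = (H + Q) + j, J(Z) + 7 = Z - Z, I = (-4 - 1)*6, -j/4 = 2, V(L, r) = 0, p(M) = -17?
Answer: -28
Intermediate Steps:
j = -8 (j = -4*2 = -8)
I = -30 (I = -5*6 = -30)
J(Z) = -7 (J(Z) = -7 + (Z - Z) = -7 + 0 = -7)
v(H, Q) = -8 + H + Q (v(H, Q) = (H + Q) - 8 = -8 + H + Q)
v(I, J(V(-5, 4))) - p(-4) = (-8 - 30 - 7) - 1*(-17) = -45 + 17 = -28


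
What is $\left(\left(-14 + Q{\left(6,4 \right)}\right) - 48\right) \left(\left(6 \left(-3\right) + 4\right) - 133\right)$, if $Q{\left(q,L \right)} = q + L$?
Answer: $7644$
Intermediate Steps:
$Q{\left(q,L \right)} = L + q$
$\left(\left(-14 + Q{\left(6,4 \right)}\right) - 48\right) \left(\left(6 \left(-3\right) + 4\right) - 133\right) = \left(\left(-14 + \left(4 + 6\right)\right) - 48\right) \left(\left(6 \left(-3\right) + 4\right) - 133\right) = \left(\left(-14 + 10\right) - 48\right) \left(\left(-18 + 4\right) - 133\right) = \left(-4 - 48\right) \left(-14 - 133\right) = \left(-52\right) \left(-147\right) = 7644$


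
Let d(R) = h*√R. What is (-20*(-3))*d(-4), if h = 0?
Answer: 0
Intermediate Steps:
d(R) = 0 (d(R) = 0*√R = 0)
(-20*(-3))*d(-4) = -20*(-3)*0 = 60*0 = 0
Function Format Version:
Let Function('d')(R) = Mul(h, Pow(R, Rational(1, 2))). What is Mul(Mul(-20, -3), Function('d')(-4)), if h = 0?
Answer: 0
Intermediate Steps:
Function('d')(R) = 0 (Function('d')(R) = Mul(0, Pow(R, Rational(1, 2))) = 0)
Mul(Mul(-20, -3), Function('d')(-4)) = Mul(Mul(-20, -3), 0) = Mul(60, 0) = 0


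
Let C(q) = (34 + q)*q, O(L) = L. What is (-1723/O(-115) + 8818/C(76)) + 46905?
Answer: 902197707/19228 ≈ 46921.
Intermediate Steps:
C(q) = q*(34 + q)
(-1723/O(-115) + 8818/C(76)) + 46905 = (-1723/(-115) + 8818/((76*(34 + 76)))) + 46905 = (-1723*(-1/115) + 8818/((76*110))) + 46905 = (1723/115 + 8818/8360) + 46905 = (1723/115 + 8818*(1/8360)) + 46905 = (1723/115 + 4409/4180) + 46905 = 308367/19228 + 46905 = 902197707/19228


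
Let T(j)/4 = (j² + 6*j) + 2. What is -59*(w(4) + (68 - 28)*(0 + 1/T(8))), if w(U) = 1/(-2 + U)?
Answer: -3953/114 ≈ -34.675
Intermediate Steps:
T(j) = 8 + 4*j² + 24*j (T(j) = 4*((j² + 6*j) + 2) = 4*(2 + j² + 6*j) = 8 + 4*j² + 24*j)
-59*(w(4) + (68 - 28)*(0 + 1/T(8))) = -59*(1/(-2 + 4) + (68 - 28)*(0 + 1/(8 + 4*8² + 24*8))) = -59*(1/2 + 40*(0 + 1/(8 + 4*64 + 192))) = -59*(½ + 40*(0 + 1/(8 + 256 + 192))) = -59*(½ + 40*(0 + 1/456)) = -59*(½ + 40*(1/456)) = -59*(½ + 5/57) = -59*67/114 = -3953/114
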